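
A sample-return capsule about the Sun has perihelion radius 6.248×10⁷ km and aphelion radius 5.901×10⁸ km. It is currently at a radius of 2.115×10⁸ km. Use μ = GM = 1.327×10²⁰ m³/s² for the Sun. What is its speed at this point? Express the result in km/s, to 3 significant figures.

v ≈ 29.1 km/s

Semi-major axis a = (r_p + r_a)/2 = 3.2629×10⁸ km = 3.263×10¹¹ m.
Vis-viva: v² = μ(2/r − 1/a) = 1.327×10²⁰ × (9.456×10⁻¹² − 3.065×10⁻¹²) = 8.482×10⁸ m²/s².
v = 29120 m/s = 29.12 km/s.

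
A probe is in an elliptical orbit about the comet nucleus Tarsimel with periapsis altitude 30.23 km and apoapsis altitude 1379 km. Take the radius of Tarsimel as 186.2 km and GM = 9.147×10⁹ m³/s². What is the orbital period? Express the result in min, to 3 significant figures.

r_p = 186.2 + 30.23 = 216.43 km = 2.1643×10⁵ m.
r_a = 186.2 + 1379 = 1565.2 km = 1.5652×10⁶ m.
Semi-major axis a = (r_p + r_a)/2 = (216.43 + 1565.2)/2 = 890.82 km = 8.908×10⁵ m.
By Kepler's third law T = 2π√(a³/μ) = 2π × 8.791×10³ = 5.524×10⁴ s.
= 920.6 min.

T ≈ 921 min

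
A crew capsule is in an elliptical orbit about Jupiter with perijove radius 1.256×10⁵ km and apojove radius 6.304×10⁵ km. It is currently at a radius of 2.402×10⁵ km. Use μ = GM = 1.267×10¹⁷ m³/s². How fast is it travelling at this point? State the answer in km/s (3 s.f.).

v ≈ 26.8 km/s

Semi-major axis a = (r_p + r_a)/2 = 3.7800×10⁵ km = 3.780×10⁸ m.
Vis-viva: v² = μ(2/r − 1/a) = 1.267×10¹⁷ × (8.326×10⁻⁹ − 2.646×10⁻⁹) = 7.198×10⁸ m²/s².
v = 26830 m/s = 26.83 km/s.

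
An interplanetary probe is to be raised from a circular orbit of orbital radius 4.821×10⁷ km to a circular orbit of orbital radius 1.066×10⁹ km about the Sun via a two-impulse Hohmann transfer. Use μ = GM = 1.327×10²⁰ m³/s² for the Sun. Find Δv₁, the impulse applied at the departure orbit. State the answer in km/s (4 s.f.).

r₁ = 4.821×10⁷ km = 4.821×10¹⁰ m.
r₂ = 1.066×10⁹ km = 1.066×10¹² m.
Transfer ellipse a_t = (r₁ + r₂)/2 = 5.571×10¹¹ m.
At r₁: circular v_c1 = √(μ/r₁) = 52460 m/s; transfer-perihelion v_p = √[μ(2/r₁ − 1/a_t)] = 72570 m/s.
Δv₁ = v_p − v_c1 = 20110 m/s.
= 20.11 km/s.

Δv ≈ 20.11 km/s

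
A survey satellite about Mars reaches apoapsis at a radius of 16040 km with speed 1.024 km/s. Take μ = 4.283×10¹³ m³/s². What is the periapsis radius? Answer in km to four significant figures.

periapsis radius ≈ 3919 km

r_a = 1.604×10⁷ m.
Specific energy ε = v²/2 − μ/r = -2.146×10⁶ J/kg, so a = −μ/(2ε) = 9.979×10⁶ m.
The apsides satisfy r_p + r_a = 2a, so the periapsis radius is 2a − r_a = 3.919×10⁶ m = 3918.9 km.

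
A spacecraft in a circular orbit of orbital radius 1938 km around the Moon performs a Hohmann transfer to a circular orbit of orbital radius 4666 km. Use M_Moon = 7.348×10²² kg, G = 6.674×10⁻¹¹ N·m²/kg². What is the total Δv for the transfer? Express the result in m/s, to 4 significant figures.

μ = GM = 6.674×10⁻¹¹ × 7.348×10²² = 4.904×10¹² m³/s².
r₁ = 1938 km = 1.938×10⁶ m.
r₂ = 4666 km = 4.666×10⁶ m.
Transfer ellipse a_t = (r₁ + r₂)/2 = 3.302×10⁶ m.
At r₁: circular v_c1 = √(μ/r₁) = 1591 m/s; transfer-perilune v_p = √[μ(2/r₁ − 1/a_t)] = 1891 m/s.
Δv₁ = v_p − v_c1 = 300.2 m/s.
At r₂: circular v_c2 = √(μ/r₂) = 1025 m/s; transfer-apolune v_a = √[μ(2/r₂ − 1/a_t)] = 785.4 m/s.
Δv₂ = v_c2 − v_a = 239.8 m/s.
Total Δv = Δv₁ + Δv₂ = 540.0 m/s.

Δv_total ≈ 540.0 m/s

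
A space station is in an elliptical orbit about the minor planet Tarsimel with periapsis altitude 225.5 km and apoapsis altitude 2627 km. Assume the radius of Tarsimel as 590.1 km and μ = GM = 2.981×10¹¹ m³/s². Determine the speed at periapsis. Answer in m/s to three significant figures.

v ≈ 764 m/s

r_p = 590.1 + 225.5 = 815.60 km = 8.1560×10⁵ m.
r_a = 590.1 + 2627 = 3217.1 km = 3.2171×10⁶ m.
Semi-major axis a = (r_p + r_a)/2 = 2016.3 km = 2.016×10⁶ m.
Vis-viva: v² = μ(2/r − 1/a) = 2.981×10¹¹ × (2.452×10⁻⁶ − 4.959×10⁻⁷) = 5.832×10⁵ m²/s².
v = 763.6 m/s.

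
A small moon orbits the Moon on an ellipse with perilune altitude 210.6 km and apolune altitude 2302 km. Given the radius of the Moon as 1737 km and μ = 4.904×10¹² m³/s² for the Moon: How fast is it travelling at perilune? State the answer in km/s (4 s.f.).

v ≈ 1.843 km/s

r_p = 1737 + 210.6 = 1947.6 km = 1.9476×10⁶ m.
r_a = 1737 + 2302 = 4039.0 km = 4.0390×10⁶ m.
Semi-major axis a = (r_p + r_a)/2 = 2993.3 km = 2.993×10⁶ m.
Vis-viva: v² = μ(2/r − 1/a) = 4.904×10¹² × (1.027×10⁻⁶ − 3.341×10⁻⁷) = 3.398×10⁶ m²/s².
v = 1843 m/s = 1.843 km/s.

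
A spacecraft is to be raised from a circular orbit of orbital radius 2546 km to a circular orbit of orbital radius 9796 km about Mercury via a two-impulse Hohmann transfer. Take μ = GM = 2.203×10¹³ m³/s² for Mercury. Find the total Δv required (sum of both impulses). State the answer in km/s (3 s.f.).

Δv_total ≈ 1.30 km/s

r₁ = 2546 km = 2.546×10⁶ m.
r₂ = 9796 km = 9.796×10⁶ m.
Transfer ellipse a_t = (r₁ + r₂)/2 = 6.171×10⁶ m.
At r₁: circular v_c1 = √(μ/r₁) = 2942 m/s; transfer-periherm v_p = √[μ(2/r₁ − 1/a_t)] = 3706 m/s.
Δv₁ = v_p − v_c1 = 764.6 m/s.
At r₂: circular v_c2 = √(μ/r₂) = 1500 m/s; transfer-apoherm v_a = √[μ(2/r₂ − 1/a_t)] = 963.2 m/s.
Δv₂ = v_c2 − v_a = 536.4 m/s.
Total Δv = Δv₁ + Δv₂ = 1301 m/s = 1.301 km/s.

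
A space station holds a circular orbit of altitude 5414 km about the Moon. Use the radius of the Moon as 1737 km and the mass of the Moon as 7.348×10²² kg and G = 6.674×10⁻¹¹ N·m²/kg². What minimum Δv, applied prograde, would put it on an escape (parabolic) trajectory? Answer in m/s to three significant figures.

μ = GM = 6.674×10⁻¹¹ × 7.348×10²² = 4.904×10¹² m³/s².
r = 1737 + 5414 = 7151.0 km = 7.1510×10⁶ m.
Circular speed v_c = √(μ/r) = 828.1 m/s.
Escape speed v_esc = √(2μ/r) = √2 × v_c = 1171 m/s.
Δv = v_esc − v_c = 343.0 m/s.

Δv ≈ 343 m/s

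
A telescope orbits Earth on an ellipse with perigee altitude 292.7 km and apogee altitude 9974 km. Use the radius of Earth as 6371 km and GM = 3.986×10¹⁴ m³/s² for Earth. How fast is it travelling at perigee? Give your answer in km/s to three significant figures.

r_p = 6371 + 292.7 = 6663.7 km = 6.6637×10⁶ m.
r_a = 6371 + 9974 = 16345 km = 1.6345×10⁷ m.
Semi-major axis a = (r_p + r_a)/2 = 11504 km = 1.150×10⁷ m.
Vis-viva: v² = μ(2/r − 1/a) = 3.986×10¹⁴ × (3.001×10⁻⁷ − 8.692×10⁻⁸) = 8.499×10⁷ m²/s².
v = 9219 m/s = 9.219 km/s.

v ≈ 9.22 km/s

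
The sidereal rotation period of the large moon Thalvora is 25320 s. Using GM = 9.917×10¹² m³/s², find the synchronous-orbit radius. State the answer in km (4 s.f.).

r_sync ≈ 5441 km

A synchronous orbit has period T, so by Kepler's third law a = (μT²/4π²)^(1/3).
μT²/4π² = 9.917×10¹² × (2.532×10⁴)² / 39.48 = 1.610×10²⁰ m³.
a = 5.441×10⁶ m = 5440.6 km.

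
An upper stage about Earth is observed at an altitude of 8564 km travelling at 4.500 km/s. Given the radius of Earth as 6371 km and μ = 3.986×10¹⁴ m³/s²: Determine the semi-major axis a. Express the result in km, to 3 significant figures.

r = 6371 + 8564 = 14935 km = 1.494×10⁷ m.
Specific orbital energy ε = v²/2 − μ/r = (4500)²/2 − 3.986×10¹⁴/1.494×10⁷ = -1.656×10⁷ J/kg.
Since ε = −μ/(2a), a = −μ/(2ε) = 1.203×10⁷ m = 12032 km.

a ≈ 12000 km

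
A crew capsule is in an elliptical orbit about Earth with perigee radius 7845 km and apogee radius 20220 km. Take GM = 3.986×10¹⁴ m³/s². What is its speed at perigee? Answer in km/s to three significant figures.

Semi-major axis a = (r_p + r_a)/2 = 14032 km = 1.403×10⁷ m.
Vis-viva: v² = μ(2/r − 1/a) = 3.986×10¹⁴ × (2.549×10⁻⁷ − 7.126×10⁻⁸) = 7.321×10⁷ m²/s².
v = 8556 m/s = 8.556 km/s.

v ≈ 8.56 km/s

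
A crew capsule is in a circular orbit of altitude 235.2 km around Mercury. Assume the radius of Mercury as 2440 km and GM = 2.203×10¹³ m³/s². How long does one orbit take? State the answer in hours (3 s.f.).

T ≈ 1.63 hours

r = 2440 + 235.2 = 2675.2 km = 2.6752×10⁶ m.
Kepler's third law: T = 2π√(r³/μ) = 2π√((2.675×10⁶)³ / 2.203×10¹³).
r³/μ = 8.691×10⁵ s², so T = 2π × 9.322×10² = 5.857×10³ s.
Converting: 5.857×10³ s ÷ 3600 = 1.627 hours.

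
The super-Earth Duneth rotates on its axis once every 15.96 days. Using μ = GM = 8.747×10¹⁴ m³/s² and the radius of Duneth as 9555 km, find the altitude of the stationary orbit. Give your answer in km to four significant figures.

T = 15.96 days = 1.379×10⁶ s.
A synchronous orbit has period T, so by Kepler's third law a = (μT²/4π²)^(1/3).
μT²/4π² = 8.747×10¹⁴ × (1.379×10⁶)² / 39.48 = 4.213×10²⁵ m³.
a = 3.480×10⁸ m = 3.4796×10⁵ km.
Altitude h = a − R = 3.4796×10⁵ − 9555 = 3.3841×10⁵ km.

h_sync ≈ 3.384×10⁵ km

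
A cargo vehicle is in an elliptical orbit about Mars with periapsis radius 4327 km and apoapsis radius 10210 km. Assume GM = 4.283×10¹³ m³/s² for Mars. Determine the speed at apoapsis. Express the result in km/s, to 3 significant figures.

v ≈ 1.58 km/s

Semi-major axis a = (r_p + r_a)/2 = 7268.5 km = 7.268×10⁶ m.
Vis-viva: v² = μ(2/r − 1/a) = 4.283×10¹³ × (1.959×10⁻⁷ − 1.376×10⁻⁷) = 2.497×10⁶ m²/s².
v = 1580 m/s = 1.580 km/s.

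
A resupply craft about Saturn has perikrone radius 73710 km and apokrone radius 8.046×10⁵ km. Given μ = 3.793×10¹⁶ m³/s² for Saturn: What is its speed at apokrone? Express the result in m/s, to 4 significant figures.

Semi-major axis a = (r_p + r_a)/2 = 4.3916×10⁵ km = 4.392×10⁸ m.
Vis-viva: v² = μ(2/r − 1/a) = 3.793×10¹⁶ × (2.486×10⁻⁹ − 2.277×10⁻⁹) = 7.912×10⁶ m²/s².
v = 2813 m/s.

v ≈ 2813 m/s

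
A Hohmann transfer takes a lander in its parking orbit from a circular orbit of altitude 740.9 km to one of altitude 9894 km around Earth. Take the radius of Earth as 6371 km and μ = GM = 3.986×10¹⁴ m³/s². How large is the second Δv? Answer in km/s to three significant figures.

Δv ≈ 1.09 km/s

r₁ = 6371 + 740.9 = 7111.9 km = 7.1119×10⁶ m.
r₂ = 6371 + 9894 = 16265 km = 1.6265×10⁷ m.
Transfer ellipse a_t = (r₁ + r₂)/2 = 1.169×10⁷ m.
At r₁: circular v_c1 = √(μ/r₁) = 7486 m/s; transfer-perigee v_p = √[μ(2/r₁ − 1/a_t)] = 8831 m/s.
At r₂: circular v_c2 = √(μ/r₂) = 4950 m/s; transfer-apogee v_a = √[μ(2/r₂ − 1/a_t)] = 3861 m/s.
Δv₂ = v_c2 − v_a = 1089 m/s.
= 1.089 km/s.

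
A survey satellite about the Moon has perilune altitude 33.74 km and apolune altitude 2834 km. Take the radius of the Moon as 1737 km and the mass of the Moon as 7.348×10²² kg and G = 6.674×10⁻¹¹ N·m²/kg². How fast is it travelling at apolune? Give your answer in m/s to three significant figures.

v ≈ 774 m/s

μ = GM = 6.674×10⁻¹¹ × 7.348×10²² = 4.904×10¹² m³/s².
r_p = 1737 + 33.74 = 1770.7 km = 1.7707×10⁶ m.
r_a = 1737 + 2834 = 4571.0 km = 4.5710×10⁶ m.
Semi-major axis a = (r_p + r_a)/2 = 3170.9 km = 3.171×10⁶ m.
Vis-viva: v² = μ(2/r − 1/a) = 4.904×10¹² × (4.375×10⁻⁷ − 3.154×10⁻⁷) = 5.991×10⁵ m²/s².
v = 774.0 m/s.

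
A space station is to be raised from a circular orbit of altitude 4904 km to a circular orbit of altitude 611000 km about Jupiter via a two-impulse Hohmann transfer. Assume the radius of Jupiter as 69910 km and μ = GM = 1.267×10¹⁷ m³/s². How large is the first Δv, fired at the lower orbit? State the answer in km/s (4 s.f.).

Δv ≈ 14.09 km/s

r₁ = 69910 + 4904 = 74814 km = 7.4814×10⁷ m.
r₂ = 69910 + 611000 = 680910 km = 6.8091×10⁸ m.
Transfer ellipse a_t = (r₁ + r₂)/2 = 3.779×10⁸ m.
At r₁: circular v_c1 = √(μ/r₁) = 41150 m/s; transfer-perijove v_p = √[μ(2/r₁ − 1/a_t)] = 55240 m/s.
Δv₁ = v_p − v_c1 = 14090 m/s.
= 14.09 km/s.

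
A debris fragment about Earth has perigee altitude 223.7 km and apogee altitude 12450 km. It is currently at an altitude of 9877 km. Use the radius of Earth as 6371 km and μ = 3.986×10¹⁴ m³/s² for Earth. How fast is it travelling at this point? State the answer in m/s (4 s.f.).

v ≈ 4207 m/s

r_p = 6371 + 223.7 = 6594.7 km = 6.5947×10⁶ m.
r_a = 6371 + 12450 = 18821 km = 1.8821×10⁷ m.
r = 6371 + 9877 = 16248 km = 1.625×10⁷ m.
Semi-major axis a = (r_p + r_a)/2 = 12708 km = 1.271×10⁷ m.
Vis-viva: v² = μ(2/r − 1/a) = 3.986×10¹⁴ × (1.231×10⁻⁷ − 7.869×10⁻⁸) = 1.770×10⁷ m²/s².
v = 4207 m/s.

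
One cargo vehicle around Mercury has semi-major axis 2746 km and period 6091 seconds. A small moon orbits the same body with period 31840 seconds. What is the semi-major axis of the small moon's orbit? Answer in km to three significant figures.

Kepler's third law: a³ ∝ T², so a₂ = a₁ (T₂/T₁)^(2/3).
T₂/T₁ = 5.227, (T₂/T₁)^(2/3) = 3.012.
a₂ = 2746 × 3.012 = 8271 km.

a₂ ≈ 8270 km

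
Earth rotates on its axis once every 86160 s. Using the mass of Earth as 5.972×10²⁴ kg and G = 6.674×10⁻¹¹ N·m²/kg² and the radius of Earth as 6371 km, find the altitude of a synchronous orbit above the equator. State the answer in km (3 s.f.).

μ = GM = 6.674×10⁻¹¹ × 5.972×10²⁴ = 3.986×10¹⁴ m³/s².
A synchronous orbit has period T, so by Kepler's third law a = (μT²/4π²)^(1/3).
μT²/4π² = 3.986×10¹⁴ × (8.616×10⁴)² / 39.48 = 7.495×10²² m³.
a = 4.216×10⁷ m = 42162 km.
Altitude h = a − R = 42162 − 6371 = 35791 km.

h_sync ≈ 35800 km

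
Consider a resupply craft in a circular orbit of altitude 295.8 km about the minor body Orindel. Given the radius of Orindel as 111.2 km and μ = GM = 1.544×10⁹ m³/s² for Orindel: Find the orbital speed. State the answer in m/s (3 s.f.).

v ≈ 61.6 m/s

r = 111.2 + 295.8 = 407.00 km = 4.0700×10⁵ m.
For a circular orbit v = √(μ/r) = √(1.544×10⁹ / 4.070×10⁵) = √(3.794×10³) = 61.59 m/s.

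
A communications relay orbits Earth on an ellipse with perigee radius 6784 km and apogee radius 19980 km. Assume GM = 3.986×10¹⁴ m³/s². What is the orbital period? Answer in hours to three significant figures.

Semi-major axis a = (r_p + r_a)/2 = (6784.0 + 19980)/2 = 13382 km = 1.338×10⁷ m.
By Kepler's third law T = 2π√(a³/μ) = 2π × 2.452×10³ = 1.541×10⁴ s.
= 4.279 hours.

T ≈ 4.28 hours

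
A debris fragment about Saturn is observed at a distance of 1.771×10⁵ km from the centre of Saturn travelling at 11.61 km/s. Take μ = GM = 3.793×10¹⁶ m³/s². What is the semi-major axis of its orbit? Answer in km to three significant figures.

a ≈ 1.29×10⁵ km

r = 1.771×10⁸ m.
Specific orbital energy ε = v²/2 − μ/r = (11610)²/2 − 3.793×10¹⁶/1.771×10⁸ = -1.468×10⁸ J/kg.
Since ε = −μ/(2a), a = −μ/(2ε) = 1.292×10⁸ m = 1.2921×10⁵ km.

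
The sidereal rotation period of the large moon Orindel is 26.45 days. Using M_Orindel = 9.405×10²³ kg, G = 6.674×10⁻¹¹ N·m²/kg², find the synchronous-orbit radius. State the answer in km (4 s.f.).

r_sync ≈ 2.025×10⁵ km

μ = GM = 6.674×10⁻¹¹ × 9.405×10²³ = 6.277×10¹³ m³/s².
T = 26.45 days = 2.285×10⁶ s.
A synchronous orbit has period T, so by Kepler's third law a = (μT²/4π²)^(1/3).
μT²/4π² = 6.277×10¹³ × (2.285×10⁶)² / 39.48 = 8.304×10²⁴ m³.
a = 2.025×10⁸ m = 2.0250×10⁵ km.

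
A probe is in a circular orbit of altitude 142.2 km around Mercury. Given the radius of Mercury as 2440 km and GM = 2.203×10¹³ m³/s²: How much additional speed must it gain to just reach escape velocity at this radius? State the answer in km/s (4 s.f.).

Δv ≈ 1.210 km/s

r = 2440 + 142.2 = 2582.2 km = 2.5822×10⁶ m.
Circular speed v_c = √(μ/r) = 2921 m/s.
Escape speed v_esc = √(2μ/r) = √2 × v_c = 4131 m/s.
Δv = v_esc − v_c = 1210 m/s = 1.210 km/s.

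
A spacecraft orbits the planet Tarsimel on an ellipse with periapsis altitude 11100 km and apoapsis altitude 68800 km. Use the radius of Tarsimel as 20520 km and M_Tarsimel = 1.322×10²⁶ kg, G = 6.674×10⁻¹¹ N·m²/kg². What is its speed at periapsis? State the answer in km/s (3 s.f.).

v ≈ 20.3 km/s

μ = GM = 6.674×10⁻¹¹ × 1.322×10²⁶ = 8.823×10¹⁵ m³/s².
r_p = 20520 + 11100 = 31620 km = 3.1620×10⁷ m.
r_a = 20520 + 68800 = 89320 km = 8.9320×10⁷ m.
Semi-major axis a = (r_p + r_a)/2 = 60470 km = 6.047×10⁷ m.
Vis-viva: v² = μ(2/r − 1/a) = 8.823×10¹⁵ × (6.325×10⁻⁸ − 1.654×10⁻⁸) = 4.122×10⁸ m²/s².
v = 20300 m/s = 20.30 km/s.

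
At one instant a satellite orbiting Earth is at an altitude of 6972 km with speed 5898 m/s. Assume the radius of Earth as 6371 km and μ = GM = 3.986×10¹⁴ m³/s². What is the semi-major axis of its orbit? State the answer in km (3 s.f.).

r = 6371 + 6972 = 13343 km = 1.334×10⁷ m.
Specific orbital energy ε = v²/2 − μ/r = (5898)²/2 − 3.986×10¹⁴/1.334×10⁷ = -1.248×10⁷ J/kg.
Since ε = −μ/(2a), a = −μ/(2ε) = 1.597×10⁷ m = 15969 km.

a ≈ 16000 km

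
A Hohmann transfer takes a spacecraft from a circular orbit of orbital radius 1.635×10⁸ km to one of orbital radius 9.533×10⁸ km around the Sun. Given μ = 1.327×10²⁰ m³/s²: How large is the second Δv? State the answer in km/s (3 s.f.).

r₁ = 1.635×10⁸ km = 1.635×10¹¹ m.
r₂ = 9.533×10⁸ km = 9.533×10¹¹ m.
Transfer ellipse a_t = (r₁ + r₂)/2 = 5.584×10¹¹ m.
At r₁: circular v_c1 = √(μ/r₁) = 28490 m/s; transfer-perihelion v_p = √[μ(2/r₁ − 1/a_t)] = 37220 m/s.
At r₂: circular v_c2 = √(μ/r₂) = 11800 m/s; transfer-aphelion v_a = √[μ(2/r₂ − 1/a_t)] = 6384 m/s.
Δv₂ = v_c2 − v_a = 5414 m/s.
= 5.414 km/s.

Δv ≈ 5.41 km/s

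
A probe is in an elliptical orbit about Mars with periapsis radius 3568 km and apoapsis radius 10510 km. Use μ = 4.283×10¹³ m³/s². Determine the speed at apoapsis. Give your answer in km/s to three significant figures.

Semi-major axis a = (r_p + r_a)/2 = 7039.0 km = 7.039×10⁶ m.
Vis-viva: v² = μ(2/r − 1/a) = 4.283×10¹³ × (1.903×10⁻⁷ − 1.421×10⁻⁷) = 2.066×10⁶ m²/s².
v = 1437 m/s = 1.437 km/s.

v ≈ 1.44 km/s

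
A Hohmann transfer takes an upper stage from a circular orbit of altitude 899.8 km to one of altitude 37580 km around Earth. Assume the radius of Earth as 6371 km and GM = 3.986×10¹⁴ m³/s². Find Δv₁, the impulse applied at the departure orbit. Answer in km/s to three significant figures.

r₁ = 6371 + 899.8 = 7270.8 km = 7.2708×10⁶ m.
r₂ = 6371 + 37580 = 43951 km = 4.3951×10⁷ m.
Transfer ellipse a_t = (r₁ + r₂)/2 = 2.561×10⁷ m.
At r₁: circular v_c1 = √(μ/r₁) = 7404 m/s; transfer-perigee v_p = √[μ(2/r₁ − 1/a_t)] = 9700 m/s.
Δv₁ = v_p − v_c1 = 2295 m/s.
= 2.295 km/s.

Δv ≈ 2.30 km/s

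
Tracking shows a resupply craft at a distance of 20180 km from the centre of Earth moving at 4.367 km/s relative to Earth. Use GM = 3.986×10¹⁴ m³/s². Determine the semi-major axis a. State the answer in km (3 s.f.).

r = 2.018×10⁷ m.
Vis-viva rearranged: 1/a = 2/r − v²/μ = 9.911×10⁻⁸ − 4.784×10⁻⁸ = 5.126×10⁻⁸ m⁻¹.
a = 1.951×10⁷ m = 19507 km.

a ≈ 19500 km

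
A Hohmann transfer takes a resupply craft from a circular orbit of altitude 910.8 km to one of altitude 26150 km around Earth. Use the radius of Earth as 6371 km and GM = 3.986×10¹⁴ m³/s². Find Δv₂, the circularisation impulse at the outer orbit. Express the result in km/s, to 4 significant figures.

Δv ≈ 1.383 km/s

r₁ = 6371 + 910.8 = 7281.8 km = 7.2818×10⁶ m.
r₂ = 6371 + 26150 = 32521 km = 3.2521×10⁷ m.
Transfer ellipse a_t = (r₁ + r₂)/2 = 1.990×10⁷ m.
At r₁: circular v_c1 = √(μ/r₁) = 7399 m/s; transfer-perigee v_p = √[μ(2/r₁ − 1/a_t)] = 9458 m/s.
At r₂: circular v_c2 = √(μ/r₂) = 3501 m/s; transfer-apogee v_a = √[μ(2/r₂ − 1/a_t)] = 2118 m/s.
Δv₂ = v_c2 − v_a = 1383 m/s.
= 1.383 km/s.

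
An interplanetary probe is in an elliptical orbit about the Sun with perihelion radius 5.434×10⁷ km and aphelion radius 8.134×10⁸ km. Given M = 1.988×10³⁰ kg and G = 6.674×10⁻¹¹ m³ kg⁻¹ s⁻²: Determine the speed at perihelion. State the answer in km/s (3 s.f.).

μ = GM = 6.674×10⁻¹¹ × 1.988×10³⁰ = 1.327×10²⁰ m³/s².
Semi-major axis a = (r_p + r_a)/2 = 4.3387×10⁸ km = 4.339×10¹¹ m.
Vis-viva: v² = μ(2/r − 1/a) = 1.327×10²⁰ × (3.681×10⁻¹¹ − 2.305×10⁻¹²) = 4.577×10⁹ m²/s².
v = 67660 m/s = 67.66 km/s.

v ≈ 67.7 km/s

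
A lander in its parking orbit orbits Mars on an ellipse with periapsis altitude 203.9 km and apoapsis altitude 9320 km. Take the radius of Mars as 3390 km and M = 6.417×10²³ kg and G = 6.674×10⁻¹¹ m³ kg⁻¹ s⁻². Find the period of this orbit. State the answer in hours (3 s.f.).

T ≈ 6.21 hours

μ = GM = 6.674×10⁻¹¹ × 6.417×10²³ = 4.283×10¹³ m³/s².
r_p = 3390 + 203.9 = 3593.9 km = 3.5939×10⁶ m.
r_a = 3390 + 9320 = 12710 km = 1.2710×10⁷ m.
Semi-major axis a = (r_p + r_a)/2 = (3593.9 + 12710)/2 = 8151.9 km = 8.152×10⁶ m.
By Kepler's third law T = 2π√(a³/μ) = 2π × 3.557×10³ = 2.235×10⁴ s.
= 6.207 hours.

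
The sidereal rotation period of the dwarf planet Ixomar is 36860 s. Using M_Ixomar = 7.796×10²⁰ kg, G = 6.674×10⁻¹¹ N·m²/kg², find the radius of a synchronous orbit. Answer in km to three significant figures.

r_sync ≈ 1210 km

μ = GM = 6.674×10⁻¹¹ × 7.796×10²⁰ = 5.203×10¹⁰ m³/s².
A synchronous orbit has period T, so by Kepler's third law a = (μT²/4π²)^(1/3).
μT²/4π² = 5.203×10¹⁰ × (3.686×10⁴)² / 39.48 = 1.791×10¹⁸ m³.
a = 1.214×10⁶ m = 1214.3 km.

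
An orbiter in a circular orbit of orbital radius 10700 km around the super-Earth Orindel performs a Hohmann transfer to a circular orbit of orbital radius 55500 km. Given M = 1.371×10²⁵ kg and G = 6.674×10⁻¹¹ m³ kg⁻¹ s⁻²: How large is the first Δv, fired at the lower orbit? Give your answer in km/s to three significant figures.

Δv ≈ 2.73 km/s

μ = GM = 6.674×10⁻¹¹ × 1.371×10²⁵ = 9.150×10¹⁴ m³/s².
r₁ = 10700 km = 1.070×10⁷ m.
r₂ = 55500 km = 5.550×10⁷ m.
Transfer ellipse a_t = (r₁ + r₂)/2 = 3.310×10⁷ m.
At r₁: circular v_c1 = √(μ/r₁) = 9247 m/s; transfer-periapsis v_p = √[μ(2/r₁ − 1/a_t)] = 11970 m/s.
Δv₁ = v_p − v_c1 = 2727 m/s.
= 2.727 km/s.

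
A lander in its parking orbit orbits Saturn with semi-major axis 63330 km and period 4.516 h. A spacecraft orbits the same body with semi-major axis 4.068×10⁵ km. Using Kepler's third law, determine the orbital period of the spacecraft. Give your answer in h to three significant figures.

T₂ ≈ 73.5 h

Kepler's third law: T² ∝ a³, so T₂ = T₁ (a₂/a₁)^(3/2).
a₂/a₁ = 6.423, (a₂/a₁)^(3/2) = 16.28.
T₂ = 4.516 × 16.28 = 73.52 h.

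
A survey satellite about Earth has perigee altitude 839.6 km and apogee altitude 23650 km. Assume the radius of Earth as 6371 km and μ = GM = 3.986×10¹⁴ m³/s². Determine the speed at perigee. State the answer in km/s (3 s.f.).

v ≈ 9.44 km/s

r_p = 6371 + 839.6 = 7210.6 km = 7.2106×10⁶ m.
r_a = 6371 + 23650 = 30021 km = 3.0021×10⁷ m.
Semi-major axis a = (r_p + r_a)/2 = 18616 km = 1.862×10⁷ m.
Vis-viva: v² = μ(2/r − 1/a) = 3.986×10¹⁴ × (2.774×10⁻⁷ − 5.372×10⁻⁸) = 8.915×10⁷ m²/s².
v = 9442 m/s = 9.442 km/s.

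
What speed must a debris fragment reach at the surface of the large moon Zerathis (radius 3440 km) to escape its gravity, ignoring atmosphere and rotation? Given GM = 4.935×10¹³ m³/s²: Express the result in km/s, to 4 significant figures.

r = R = 3.440×10⁶ m.
Escape speed v_esc = √(2μ/r) = √(2 × 4.935×10¹³ / 3.440×10⁶) = √(2.869×10⁷) = 5356 m/s.
= 5.356 km/s.

v_esc ≈ 5.356 km/s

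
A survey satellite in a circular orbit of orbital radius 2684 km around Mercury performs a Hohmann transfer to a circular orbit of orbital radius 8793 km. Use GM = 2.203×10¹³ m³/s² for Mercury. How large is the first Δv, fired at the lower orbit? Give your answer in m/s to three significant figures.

r₁ = 2684 km = 2.684×10⁶ m.
r₂ = 8793 km = 8.793×10⁶ m.
Transfer ellipse a_t = (r₁ + r₂)/2 = 5.738×10⁶ m.
At r₁: circular v_c1 = √(μ/r₁) = 2865 m/s; transfer-periherm v_p = √[μ(2/r₁ − 1/a_t)] = 3546 m/s.
Δv₁ = v_p − v_c1 = 681.4 m/s.

Δv ≈ 681 m/s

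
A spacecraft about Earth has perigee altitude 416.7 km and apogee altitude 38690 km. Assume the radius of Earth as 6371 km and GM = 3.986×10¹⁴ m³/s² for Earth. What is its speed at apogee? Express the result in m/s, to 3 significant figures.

r_p = 6371 + 416.7 = 6787.7 km = 6.7877×10⁶ m.
r_a = 6371 + 38690 = 45061 km = 4.5061×10⁷ m.
Semi-major axis a = (r_p + r_a)/2 = 25924 km = 2.592×10⁷ m.
Vis-viva: v² = μ(2/r − 1/a) = 3.986×10¹⁴ × (4.438×10⁻⁸ − 3.857×10⁻⁸) = 2.316×10⁶ m²/s².
v = 1522 m/s.

v ≈ 1520 m/s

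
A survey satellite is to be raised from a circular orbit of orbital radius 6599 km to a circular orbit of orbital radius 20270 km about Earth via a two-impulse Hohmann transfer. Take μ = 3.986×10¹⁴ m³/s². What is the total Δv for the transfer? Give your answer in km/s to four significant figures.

Δv_total ≈ 3.101 km/s

r₁ = 6599 km = 6.599×10⁶ m.
r₂ = 20270 km = 2.027×10⁷ m.
Transfer ellipse a_t = (r₁ + r₂)/2 = 1.343×10⁷ m.
At r₁: circular v_c1 = √(μ/r₁) = 7772 m/s; transfer-perigee v_p = √[μ(2/r₁ − 1/a_t)] = 9547 m/s.
Δv₁ = v_p − v_c1 = 1775 m/s.
At r₂: circular v_c2 = √(μ/r₂) = 4434 m/s; transfer-apogee v_a = √[μ(2/r₂ − 1/a_t)] = 3108 m/s.
Δv₂ = v_c2 − v_a = 1327 m/s.
Total Δv = Δv₁ + Δv₂ = 3101 m/s = 3.101 km/s.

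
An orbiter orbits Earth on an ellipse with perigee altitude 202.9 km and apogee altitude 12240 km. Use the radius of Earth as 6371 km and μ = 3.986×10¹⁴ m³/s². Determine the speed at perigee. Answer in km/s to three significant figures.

v ≈ 9.47 km/s

r_p = 6371 + 202.9 = 6573.9 km = 6.5739×10⁶ m.
r_a = 6371 + 12240 = 18611 km = 1.8611×10⁷ m.
Semi-major axis a = (r_p + r_a)/2 = 12592 km = 1.259×10⁷ m.
Vis-viva: v² = μ(2/r − 1/a) = 3.986×10¹⁴ × (3.042×10⁻⁷ − 7.941×10⁻⁸) = 8.961×10⁷ m²/s².
v = 9466 m/s = 9.466 km/s.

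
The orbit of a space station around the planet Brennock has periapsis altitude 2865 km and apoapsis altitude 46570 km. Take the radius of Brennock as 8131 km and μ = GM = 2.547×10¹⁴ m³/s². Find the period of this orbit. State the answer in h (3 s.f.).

r_p = 8131 + 2865 = 10996 km = 1.0996×10⁷ m.
r_a = 8131 + 46570 = 54701 km = 5.4701×10⁷ m.
Semi-major axis a = (r_p + r_a)/2 = (10996 + 54701)/2 = 32848 km = 3.285×10⁷ m.
By Kepler's third law T = 2π√(a³/μ) = 2π × 1.180×10⁴ = 7.412×10⁴ s.
= 20.59 h.

T ≈ 20.6 h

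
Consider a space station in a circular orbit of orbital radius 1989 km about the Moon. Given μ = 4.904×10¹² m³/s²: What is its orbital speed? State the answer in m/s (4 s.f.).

v ≈ 1570 m/s

r = 1989 km = 1.989×10⁶ m.
For a circular orbit v = √(μ/r) = √(4.904×10¹² / 1.989×10⁶) = √(2.466×10⁶) = 1570 m/s.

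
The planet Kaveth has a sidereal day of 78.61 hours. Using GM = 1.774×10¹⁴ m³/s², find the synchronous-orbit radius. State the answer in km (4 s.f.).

T = 78.61 hours = 2.830×10⁵ s.
A synchronous orbit has period T, so by Kepler's third law a = (μT²/4π²)^(1/3).
μT²/4π² = 1.774×10¹⁴ × (2.830×10⁵)² / 39.48 = 3.599×10²³ m³.
a = 7.113×10⁷ m = 71130 km.

r_sync ≈ 71130 km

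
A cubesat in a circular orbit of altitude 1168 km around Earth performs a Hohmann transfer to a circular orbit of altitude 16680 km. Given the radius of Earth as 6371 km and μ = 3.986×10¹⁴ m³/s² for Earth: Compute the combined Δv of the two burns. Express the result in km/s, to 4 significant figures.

Δv_total ≈ 2.894 km/s

r₁ = 6371 + 1168 = 7539.0 km = 7.5390×10⁶ m.
r₂ = 6371 + 16680 = 23051 km = 2.3051×10⁷ m.
Transfer ellipse a_t = (r₁ + r₂)/2 = 1.530×10⁷ m.
At r₁: circular v_c1 = √(μ/r₁) = 7271 m/s; transfer-perigee v_p = √[μ(2/r₁ − 1/a_t)] = 8927 m/s.
Δv₁ = v_p − v_c1 = 1655 m/s.
At r₂: circular v_c2 = √(μ/r₂) = 4158 m/s; transfer-apogee v_a = √[μ(2/r₂ − 1/a_t)] = 2919 m/s.
Δv₂ = v_c2 − v_a = 1239 m/s.
Total Δv = Δv₁ + Δv₂ = 2894 m/s = 2.894 km/s.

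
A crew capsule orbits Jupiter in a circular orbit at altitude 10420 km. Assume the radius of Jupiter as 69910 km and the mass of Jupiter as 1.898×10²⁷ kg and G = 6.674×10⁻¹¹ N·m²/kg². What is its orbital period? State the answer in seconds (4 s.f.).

μ = GM = 6.674×10⁻¹¹ × 1.898×10²⁷ = 1.267×10¹⁷ m³/s².
r = 69910 + 10420 = 80330 km = 8.0330×10⁷ m.
Kepler's third law: T = 2π√(r³/μ) = 2π√((8.033×10⁷)³ / 1.267×10¹⁷).
r³/μ = 4.092×10⁶ s², so T = 2π × 2.023×10³ = 1.271×10⁴ s.

T ≈ 12710 seconds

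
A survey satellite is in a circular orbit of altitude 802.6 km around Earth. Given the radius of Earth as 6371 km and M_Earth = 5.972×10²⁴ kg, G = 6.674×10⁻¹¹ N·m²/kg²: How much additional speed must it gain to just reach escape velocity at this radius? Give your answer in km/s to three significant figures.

Δv ≈ 3.09 km/s

μ = GM = 6.674×10⁻¹¹ × 5.972×10²⁴ = 3.986×10¹⁴ m³/s².
r = 6371 + 802.6 = 7173.6 km = 7.1736×10⁶ m.
Circular speed v_c = √(μ/r) = 7454 m/s.
Escape speed v_esc = √(2μ/r) = √2 × v_c = 10540 m/s.
Δv = v_esc − v_c = 3088 m/s = 3.088 km/s.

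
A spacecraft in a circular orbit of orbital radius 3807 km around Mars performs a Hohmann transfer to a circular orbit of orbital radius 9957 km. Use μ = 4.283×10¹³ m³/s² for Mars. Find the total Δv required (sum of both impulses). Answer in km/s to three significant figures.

r₁ = 3807 km = 3.807×10⁶ m.
r₂ = 9957 km = 9.957×10⁶ m.
Transfer ellipse a_t = (r₁ + r₂)/2 = 6.882×10⁶ m.
At r₁: circular v_c1 = √(μ/r₁) = 3354 m/s; transfer-periapsis v_p = √[μ(2/r₁ − 1/a_t)] = 4034 m/s.
Δv₁ = v_p − v_c1 = 680.3 m/s.
At r₂: circular v_c2 = √(μ/r₂) = 2074 m/s; transfer-apoapsis v_a = √[μ(2/r₂ − 1/a_t)] = 1543 m/s.
Δv₂ = v_c2 − v_a = 531.4 m/s.
Total Δv = Δv₁ + Δv₂ = 1212 m/s = 1.212 km/s.

Δv_total ≈ 1.21 km/s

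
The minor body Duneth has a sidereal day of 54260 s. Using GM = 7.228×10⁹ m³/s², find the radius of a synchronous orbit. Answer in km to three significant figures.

A synchronous orbit has period T, so by Kepler's third law a = (μT²/4π²)^(1/3).
μT²/4π² = 7.228×10⁹ × (5.426×10⁴)² / 39.48 = 5.390×10¹⁷ m³.
a = 8.138×10⁵ m = 813.84 km.

r_sync ≈ 814 km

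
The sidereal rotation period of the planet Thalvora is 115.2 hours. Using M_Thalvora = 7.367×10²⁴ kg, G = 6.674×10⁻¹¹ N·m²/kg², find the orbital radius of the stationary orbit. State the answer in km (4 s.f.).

μ = GM = 6.674×10⁻¹¹ × 7.367×10²⁴ = 4.917×10¹⁴ m³/s².
T = 115.2 hours = 4.147×10⁵ s.
A synchronous orbit has period T, so by Kepler's third law a = (μT²/4π²)^(1/3).
μT²/4π² = 4.917×10¹⁴ × (4.147×10⁵)² / 39.48 = 2.142×10²⁴ m³.
a = 1.289×10⁸ m = 1.2891×10⁵ km.

r_sync ≈ 1.289×10⁵ km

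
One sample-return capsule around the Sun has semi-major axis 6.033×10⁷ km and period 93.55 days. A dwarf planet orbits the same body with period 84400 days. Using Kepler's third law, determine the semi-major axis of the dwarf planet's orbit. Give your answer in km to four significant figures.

a₂ ≈ 5.633×10⁹ km

Kepler's third law: a³ ∝ T², so a₂ = a₁ (T₂/T₁)^(2/3).
T₂/T₁ = 902.2, (T₂/T₁)^(2/3) = 93.37.
a₂ = 6.033×10⁷ × 93.37 = 5.633×10⁹ km.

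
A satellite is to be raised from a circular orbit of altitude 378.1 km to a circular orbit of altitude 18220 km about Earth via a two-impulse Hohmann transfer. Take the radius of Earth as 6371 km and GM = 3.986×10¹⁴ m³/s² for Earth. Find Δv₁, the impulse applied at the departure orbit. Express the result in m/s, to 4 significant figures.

Δv ≈ 1942 m/s

r₁ = 6371 + 378.1 = 6749.1 km = 6.7491×10⁶ m.
r₂ = 6371 + 18220 = 24591 km = 2.4591×10⁷ m.
Transfer ellipse a_t = (r₁ + r₂)/2 = 1.567×10⁷ m.
At r₁: circular v_c1 = √(μ/r₁) = 7685 m/s; transfer-perigee v_p = √[μ(2/r₁ − 1/a_t)] = 9627 m/s.
Δv₁ = v_p − v_c1 = 1942 m/s.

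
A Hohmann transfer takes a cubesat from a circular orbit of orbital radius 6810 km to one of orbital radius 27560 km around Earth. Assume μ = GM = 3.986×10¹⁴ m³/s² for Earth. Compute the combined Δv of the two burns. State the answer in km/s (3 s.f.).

r₁ = 6810 km = 6.810×10⁶ m.
r₂ = 27560 km = 2.756×10⁷ m.
Transfer ellipse a_t = (r₁ + r₂)/2 = 1.718×10⁷ m.
At r₁: circular v_c1 = √(μ/r₁) = 7651 m/s; transfer-perigee v_p = √[μ(2/r₁ − 1/a_t)] = 9689 m/s.
Δv₁ = v_p − v_c1 = 2038 m/s.
At r₂: circular v_c2 = √(μ/r₂) = 3803 m/s; transfer-apogee v_a = √[μ(2/r₂ − 1/a_t)] = 2394 m/s.
Δv₂ = v_c2 − v_a = 1409 m/s.
Total Δv = Δv₁ + Δv₂ = 3447 m/s = 3.447 km/s.

Δv_total ≈ 3.45 km/s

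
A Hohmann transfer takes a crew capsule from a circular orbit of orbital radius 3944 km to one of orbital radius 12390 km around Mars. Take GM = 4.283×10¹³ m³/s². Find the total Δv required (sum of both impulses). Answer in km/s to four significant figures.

Δv_total ≈ 1.331 km/s

r₁ = 3944 km = 3.944×10⁶ m.
r₂ = 12390 km = 1.239×10⁷ m.
Transfer ellipse a_t = (r₁ + r₂)/2 = 8.167×10⁶ m.
At r₁: circular v_c1 = √(μ/r₁) = 3295 m/s; transfer-periapsis v_p = √[μ(2/r₁ − 1/a_t)] = 4059 m/s.
Δv₁ = v_p − v_c1 = 763.5 m/s.
At r₂: circular v_c2 = √(μ/r₂) = 1859 m/s; transfer-apoapsis v_a = √[μ(2/r₂ − 1/a_t)] = 1292 m/s.
Δv₂ = v_c2 − v_a = 567.2 m/s.
Total Δv = Δv₁ + Δv₂ = 1331 m/s = 1.331 km/s.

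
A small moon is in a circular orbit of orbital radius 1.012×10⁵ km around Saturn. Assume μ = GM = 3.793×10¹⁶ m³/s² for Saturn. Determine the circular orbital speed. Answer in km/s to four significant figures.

v ≈ 19.36 km/s

r = 1.012×10⁵ km = 1.012×10⁸ m.
For a circular orbit v = √(μ/r) = √(3.793×10¹⁶ / 1.012×10⁸) = √(3.748×10⁸) = 19360 m/s.
That is 19.36 km/s.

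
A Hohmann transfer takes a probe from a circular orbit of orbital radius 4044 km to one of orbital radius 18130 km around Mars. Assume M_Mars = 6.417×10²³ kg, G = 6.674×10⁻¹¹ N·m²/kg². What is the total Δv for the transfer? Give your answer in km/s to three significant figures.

μ = GM = 6.674×10⁻¹¹ × 6.417×10²³ = 4.283×10¹³ m³/s².
r₁ = 4044 km = 4.044×10⁶ m.
r₂ = 18130 km = 1.813×10⁷ m.
Transfer ellipse a_t = (r₁ + r₂)/2 = 1.109×10⁷ m.
At r₁: circular v_c1 = √(μ/r₁) = 3254 m/s; transfer-periapsis v_p = √[μ(2/r₁ − 1/a_t)] = 4161 m/s.
Δv₁ = v_p − v_c1 = 907.2 m/s.
At r₂: circular v_c2 = √(μ/r₂) = 1537 m/s; transfer-apoapsis v_a = √[μ(2/r₂ − 1/a_t)] = 928.2 m/s.
Δv₂ = v_c2 − v_a = 608.7 m/s.
Total Δv = Δv₁ + Δv₂ = 1516 m/s = 1.516 km/s.

Δv_total ≈ 1.52 km/s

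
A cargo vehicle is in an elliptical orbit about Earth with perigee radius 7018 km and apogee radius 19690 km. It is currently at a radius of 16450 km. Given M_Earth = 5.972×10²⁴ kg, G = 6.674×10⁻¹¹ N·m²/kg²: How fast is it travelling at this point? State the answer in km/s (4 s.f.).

μ = GM = 6.674×10⁻¹¹ × 5.972×10²⁴ = 3.986×10¹⁴ m³/s².
Semi-major axis a = (r_p + r_a)/2 = 13354 km = 1.335×10⁷ m.
Vis-viva: v² = μ(2/r − 1/a) = 3.986×10¹⁴ × (1.216×10⁻⁷ − 7.488×10⁻⁸) = 1.861×10⁷ m²/s².
v = 4314 m/s = 4.314 km/s.

v ≈ 4.314 km/s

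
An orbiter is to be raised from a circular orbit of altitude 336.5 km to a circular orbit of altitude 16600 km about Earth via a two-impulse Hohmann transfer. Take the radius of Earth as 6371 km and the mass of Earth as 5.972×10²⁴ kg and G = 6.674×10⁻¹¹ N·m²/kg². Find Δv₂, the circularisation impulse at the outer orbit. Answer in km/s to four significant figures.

Δv ≈ 1.365 km/s

μ = GM = 6.674×10⁻¹¹ × 5.972×10²⁴ = 3.986×10¹⁴ m³/s².
r₁ = 6371 + 336.5 = 6707.5 km = 6.7075×10⁶ m.
r₂ = 6371 + 16600 = 22971 km = 2.2971×10⁷ m.
Transfer ellipse a_t = (r₁ + r₂)/2 = 1.484×10⁷ m.
At r₁: circular v_c1 = √(μ/r₁) = 7709 m/s; transfer-perigee v_p = √[μ(2/r₁ − 1/a_t)] = 9591 m/s.
At r₂: circular v_c2 = √(μ/r₂) = 4165 m/s; transfer-apogee v_a = √[μ(2/r₂ − 1/a_t)] = 2801 m/s.
Δv₂ = v_c2 − v_a = 1365 m/s.
= 1.365 km/s.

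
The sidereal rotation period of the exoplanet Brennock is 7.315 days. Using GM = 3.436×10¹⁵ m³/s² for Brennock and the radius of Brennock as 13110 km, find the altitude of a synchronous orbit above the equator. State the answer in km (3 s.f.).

T = 7.315 days = 6.320×10⁵ s.
A synchronous orbit has period T, so by Kepler's third law a = (μT²/4π²)^(1/3).
μT²/4π² = 3.436×10¹⁵ × (6.320×10⁵)² / 39.48 = 3.477×10²⁵ m³.
a = 3.264×10⁸ m = 3.2637×10⁵ km.
Altitude h = a − R = 3.2637×10⁵ − 13110 = 3.1326×10⁵ km.

h_sync ≈ 3.13×10⁵ km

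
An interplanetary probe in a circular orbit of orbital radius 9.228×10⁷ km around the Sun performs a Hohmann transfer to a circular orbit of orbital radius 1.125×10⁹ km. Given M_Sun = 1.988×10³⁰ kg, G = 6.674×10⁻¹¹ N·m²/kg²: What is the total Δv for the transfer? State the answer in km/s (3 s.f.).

μ = GM = 6.674×10⁻¹¹ × 1.988×10³⁰ = 1.327×10²⁰ m³/s².
r₁ = 9.228×10⁷ km = 9.228×10¹⁰ m.
r₂ = 1.125×10⁹ km = 1.125×10¹² m.
Transfer ellipse a_t = (r₁ + r₂)/2 = 6.086×10¹¹ m.
At r₁: circular v_c1 = √(μ/r₁) = 37920 m/s; transfer-perihelion v_p = √[μ(2/r₁ − 1/a_t)] = 51550 m/s.
Δv₁ = v_p − v_c1 = 13630 m/s.
At r₂: circular v_c2 = √(μ/r₂) = 10860 m/s; transfer-aphelion v_a = √[μ(2/r₂ − 1/a_t)] = 4229 m/s.
Δv₂ = v_c2 − v_a = 6631 m/s.
Total Δv = Δv₁ + Δv₂ = 20260 m/s = 20.26 km/s.

Δv_total ≈ 20.3 km/s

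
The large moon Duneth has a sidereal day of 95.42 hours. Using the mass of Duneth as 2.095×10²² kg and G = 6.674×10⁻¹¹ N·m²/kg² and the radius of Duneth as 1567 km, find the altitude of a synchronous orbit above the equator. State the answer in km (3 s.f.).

h_sync ≈ 14500 km

μ = GM = 6.674×10⁻¹¹ × 2.095×10²² = 1.398×10¹² m³/s².
T = 95.42 hours = 3.435×10⁵ s.
A synchronous orbit has period T, so by Kepler's third law a = (μT²/4π²)^(1/3).
μT²/4π² = 1.398×10¹² × (3.435×10⁵)² / 39.48 = 4.179×10²¹ m³.
a = 1.611×10⁷ m = 16108 km.
Altitude h = a − R = 16108 − 1567 = 14541 km.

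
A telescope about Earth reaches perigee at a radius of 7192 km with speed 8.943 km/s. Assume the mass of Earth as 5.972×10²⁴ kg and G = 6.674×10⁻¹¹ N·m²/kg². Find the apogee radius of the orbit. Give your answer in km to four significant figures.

apogee radius ≈ 18640 km

μ = GM = 6.674×10⁻¹¹ × 5.972×10²⁴ = 3.986×10¹⁴ m³/s².
r_p = 7.192×10⁶ m.
Specific energy ε = v²/2 − μ/r = -1.543×10⁷ J/kg, so a = −μ/(2ε) = 1.292×10⁷ m.
The apsides satisfy r_p + r_a = 2a, so the apogee radius is 2a − r_p = 1.864×10⁷ m = 18639 km.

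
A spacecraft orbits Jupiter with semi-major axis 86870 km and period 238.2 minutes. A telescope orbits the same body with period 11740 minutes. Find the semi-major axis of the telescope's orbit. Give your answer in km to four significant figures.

a₂ ≈ 1.168×10⁶ km

Kepler's third law: a³ ∝ T², so a₂ = a₁ (T₂/T₁)^(2/3).
T₂/T₁ = 49.29, (T₂/T₁)^(2/3) = 13.44.
a₂ = 86870 × 13.44 = 1.168×10⁶ km.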